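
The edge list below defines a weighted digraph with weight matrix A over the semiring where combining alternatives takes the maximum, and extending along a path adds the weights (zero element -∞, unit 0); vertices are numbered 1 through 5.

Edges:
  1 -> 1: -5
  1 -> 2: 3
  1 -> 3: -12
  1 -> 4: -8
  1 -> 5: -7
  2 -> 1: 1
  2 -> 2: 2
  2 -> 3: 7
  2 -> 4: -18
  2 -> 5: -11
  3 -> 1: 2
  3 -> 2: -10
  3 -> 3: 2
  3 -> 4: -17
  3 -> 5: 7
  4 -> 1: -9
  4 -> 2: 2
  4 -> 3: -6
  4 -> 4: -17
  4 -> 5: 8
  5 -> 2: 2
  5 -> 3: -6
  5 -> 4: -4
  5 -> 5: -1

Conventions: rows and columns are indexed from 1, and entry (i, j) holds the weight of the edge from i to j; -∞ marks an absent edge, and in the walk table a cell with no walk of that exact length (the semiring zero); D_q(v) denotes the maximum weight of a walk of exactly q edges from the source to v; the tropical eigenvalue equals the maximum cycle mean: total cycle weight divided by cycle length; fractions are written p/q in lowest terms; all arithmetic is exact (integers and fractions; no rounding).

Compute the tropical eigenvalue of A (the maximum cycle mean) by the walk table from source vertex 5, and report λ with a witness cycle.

q=0: [-∞, -∞, -∞, -∞, 0]
q=1: [-∞, 2, -6, -4, -1]
q=2: [3, 4, 9, -5, 4]
q=3: [11, 6, 11, 0, 16]
q=4: [13, 18, 13, 12, 18]
q=5: [19, 20, 25, 14, 20]
Optimal cycle mean attained by: cycle 2->3->5->2, total 7 + 7 + 2, length 3.
Answer: λ = 16/3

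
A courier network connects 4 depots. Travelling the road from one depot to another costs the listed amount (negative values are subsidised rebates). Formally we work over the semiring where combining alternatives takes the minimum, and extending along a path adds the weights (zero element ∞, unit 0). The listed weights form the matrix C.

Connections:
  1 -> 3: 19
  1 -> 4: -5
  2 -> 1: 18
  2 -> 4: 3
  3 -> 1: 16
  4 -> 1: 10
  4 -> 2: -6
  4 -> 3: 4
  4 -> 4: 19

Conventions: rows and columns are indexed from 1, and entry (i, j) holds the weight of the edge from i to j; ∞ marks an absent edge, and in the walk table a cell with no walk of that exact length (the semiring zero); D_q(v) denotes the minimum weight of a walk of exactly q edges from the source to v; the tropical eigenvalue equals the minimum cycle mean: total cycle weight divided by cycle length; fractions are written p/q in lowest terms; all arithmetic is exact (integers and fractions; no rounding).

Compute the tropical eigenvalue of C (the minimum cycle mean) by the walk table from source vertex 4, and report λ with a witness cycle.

q=0: [∞, ∞, ∞, 0]
q=1: [10, -6, 4, 19]
q=2: [12, 13, 23, -3]
q=3: [7, -9, 1, 7]
q=4: [9, 1, 11, -6]
Optimal cycle mean attained by: cycle 2->4->2, total 3 + (-6), length 2.
Answer: λ = -3/2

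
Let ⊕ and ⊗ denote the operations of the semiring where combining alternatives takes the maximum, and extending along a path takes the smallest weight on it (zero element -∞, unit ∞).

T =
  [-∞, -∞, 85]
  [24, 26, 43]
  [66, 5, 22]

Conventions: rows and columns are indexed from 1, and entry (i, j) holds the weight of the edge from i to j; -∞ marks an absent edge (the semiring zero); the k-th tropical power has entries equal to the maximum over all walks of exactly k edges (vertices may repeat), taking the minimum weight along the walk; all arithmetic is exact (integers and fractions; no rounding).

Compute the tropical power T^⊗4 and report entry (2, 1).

T^⊗2:
  [66, 5, 22]
  [43, 26, 26]
  [22, 5, 66]
T^⊗3:
  [22, 5, 66]
  [26, 26, 43]
  [66, 5, 22]
T^⊗4:
  [66, 5, 22]
  [43, 26, 26]
  [22, 5, 66]
Key observation: the optimum is the walk 2->3->1->3->1, with weight 43 min 66 min 85 min 66 = 43.
Optimal value attained by: walk 2->3->1->3->1.
Answer: (T^⊗4)[2][1] = 43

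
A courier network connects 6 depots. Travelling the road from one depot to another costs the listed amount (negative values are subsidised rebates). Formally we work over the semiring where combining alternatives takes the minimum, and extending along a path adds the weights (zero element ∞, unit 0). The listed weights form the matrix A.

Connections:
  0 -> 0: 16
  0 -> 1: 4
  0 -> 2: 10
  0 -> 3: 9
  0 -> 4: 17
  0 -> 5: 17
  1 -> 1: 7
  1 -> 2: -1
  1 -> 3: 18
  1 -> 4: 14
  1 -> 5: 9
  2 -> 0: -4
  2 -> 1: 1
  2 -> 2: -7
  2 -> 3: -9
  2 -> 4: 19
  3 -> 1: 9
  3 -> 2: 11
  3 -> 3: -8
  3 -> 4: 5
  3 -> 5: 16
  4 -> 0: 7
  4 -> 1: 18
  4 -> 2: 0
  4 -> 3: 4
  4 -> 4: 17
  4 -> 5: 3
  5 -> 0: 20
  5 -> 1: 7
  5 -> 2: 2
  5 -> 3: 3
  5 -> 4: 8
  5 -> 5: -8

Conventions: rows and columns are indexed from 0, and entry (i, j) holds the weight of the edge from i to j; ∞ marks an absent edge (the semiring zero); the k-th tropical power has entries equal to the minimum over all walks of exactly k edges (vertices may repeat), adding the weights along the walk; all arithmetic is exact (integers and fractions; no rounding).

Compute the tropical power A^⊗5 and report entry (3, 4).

A^⊗2:
  [6, 11, 3, 1, 14, 9]
  [-5, 0, -8, -10, 17, 1]
  [-11, -6, -14, -17, -4, 7]
  [7, 1, 3, -16, -3, 8]
  [-4, 1, -7, -9, 9, -5]
  [-2, -1, -6, -7, 0, -16]
A^⊗3:
  [-1, 4, -4, -7, 6, 1]
  [-12, -7, -15, -18, -5, -7]
  [-18, -13, -21, -25, -12, -1]
  [-1, -7, -5, -24, -11, 0]
  [-11, -6, -14, -17, -4, -13]
  [-10, -9, -14, -15, -8, -24]
A^⊗4:
  [-8, -3, -11, -15, -2, -7]
  [-19, -14, -22, -26, -13, -15]
  [-25, -20, -28, -33, -20, -9]
  [-9, -15, -13, -32, -19, -8]
  [-18, -13, -21, -25, -12, -21]
  [-18, -17, -22, -23, -16, -32]
A^⊗5:
  [-15, -10, -18, -23, -10, -15]
  [-26, -21, -29, -34, -21, -23]
  [-32, -27, -35, -41, -28, -17]
  [-17, -23, -21, -40, -27, -16]
  [-25, -20, -28, -33, -20, -29]
  [-26, -25, -30, -31, -24, -40]
Key observation: the optimum is the walk 3->3->3->3->3->4, with weight (-8) + (-8) + (-8) + (-8) + 5 = -27.
Optimal value attained by: walk 3->3->3->3->3->4.
Answer: (A^⊗5)[3][4] = -27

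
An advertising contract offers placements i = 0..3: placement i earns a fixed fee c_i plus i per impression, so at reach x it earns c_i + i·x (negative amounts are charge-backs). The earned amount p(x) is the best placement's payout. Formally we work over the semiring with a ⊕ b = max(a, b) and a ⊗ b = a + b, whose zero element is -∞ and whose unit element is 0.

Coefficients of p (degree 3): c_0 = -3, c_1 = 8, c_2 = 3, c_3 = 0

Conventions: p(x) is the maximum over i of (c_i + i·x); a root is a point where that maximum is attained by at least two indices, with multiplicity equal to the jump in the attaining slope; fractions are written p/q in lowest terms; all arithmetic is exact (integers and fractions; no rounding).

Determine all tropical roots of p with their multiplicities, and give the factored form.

hull edge (i=0, c=-3) to (i=1, c=8): slope 11, span 1
hull edge (i=1, c=8) to (i=3, c=0): slope -4, span 2
Factored form: p(x) = 0 ⊗ (x ⊕ (-11)) ⊗ (x ⊕ 4) ⊗ (x ⊕ 4)
Answer: roots = -11 (mult 1), 4 (mult 2)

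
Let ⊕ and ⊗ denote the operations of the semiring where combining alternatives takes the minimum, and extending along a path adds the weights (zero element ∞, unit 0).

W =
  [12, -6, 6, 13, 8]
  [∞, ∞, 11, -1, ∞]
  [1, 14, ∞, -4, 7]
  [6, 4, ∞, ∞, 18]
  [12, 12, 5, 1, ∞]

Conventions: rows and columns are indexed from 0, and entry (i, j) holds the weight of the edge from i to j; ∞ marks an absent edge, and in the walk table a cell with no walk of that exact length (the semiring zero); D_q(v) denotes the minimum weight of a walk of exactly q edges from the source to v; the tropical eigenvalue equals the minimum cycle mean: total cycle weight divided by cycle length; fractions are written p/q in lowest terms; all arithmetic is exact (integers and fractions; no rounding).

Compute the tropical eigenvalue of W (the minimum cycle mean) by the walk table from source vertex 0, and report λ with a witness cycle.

q=0: [0, ∞, ∞, ∞, ∞]
q=1: [12, -6, 6, 13, 8]
q=2: [7, 6, 5, -7, 13]
q=3: [-1, -3, 13, 1, 11]
q=4: [7, -7, 5, -4, 7]
q=5: [2, 0, 4, -8, 12]
Optimal cycle mean attained by: cycle 0->1->3->0, total (-6) + (-1) + 6, length 3.
Answer: λ = -1/3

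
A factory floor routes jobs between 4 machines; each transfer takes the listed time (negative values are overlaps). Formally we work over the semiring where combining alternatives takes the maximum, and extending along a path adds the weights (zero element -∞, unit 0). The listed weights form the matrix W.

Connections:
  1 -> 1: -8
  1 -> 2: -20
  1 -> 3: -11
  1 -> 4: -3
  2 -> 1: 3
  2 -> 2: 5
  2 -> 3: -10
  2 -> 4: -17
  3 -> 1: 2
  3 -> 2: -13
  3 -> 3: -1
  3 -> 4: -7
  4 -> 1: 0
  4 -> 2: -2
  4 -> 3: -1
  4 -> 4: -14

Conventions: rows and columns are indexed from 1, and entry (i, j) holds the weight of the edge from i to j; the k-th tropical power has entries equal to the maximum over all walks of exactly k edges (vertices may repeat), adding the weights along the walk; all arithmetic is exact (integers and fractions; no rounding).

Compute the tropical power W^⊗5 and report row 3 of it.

W^⊗2:
  [-3, -5, -4, -11]
  [8, 10, -5, 0]
  [1, -8, -2, -1]
  [1, 3, -2, -3]
W^⊗3:
  [-2, 0, -5, -6]
  [13, 15, 0, 5]
  [0, -3, -2, -2]
  [6, 8, -3, -2]
W^⊗4:
  [3, 5, -6, -5]
  [18, 20, 5, 10]
  [0, 2, -3, -3]
  [11, 13, -2, 3]
W^⊗5:
  [8, 10, -5, 0]
  [23, 25, 10, 15]
  [5, 7, -4, -3]
  [16, 18, 3, 8]
Answer: row 3 of W^⊗5 = [5, 7, -4, -3]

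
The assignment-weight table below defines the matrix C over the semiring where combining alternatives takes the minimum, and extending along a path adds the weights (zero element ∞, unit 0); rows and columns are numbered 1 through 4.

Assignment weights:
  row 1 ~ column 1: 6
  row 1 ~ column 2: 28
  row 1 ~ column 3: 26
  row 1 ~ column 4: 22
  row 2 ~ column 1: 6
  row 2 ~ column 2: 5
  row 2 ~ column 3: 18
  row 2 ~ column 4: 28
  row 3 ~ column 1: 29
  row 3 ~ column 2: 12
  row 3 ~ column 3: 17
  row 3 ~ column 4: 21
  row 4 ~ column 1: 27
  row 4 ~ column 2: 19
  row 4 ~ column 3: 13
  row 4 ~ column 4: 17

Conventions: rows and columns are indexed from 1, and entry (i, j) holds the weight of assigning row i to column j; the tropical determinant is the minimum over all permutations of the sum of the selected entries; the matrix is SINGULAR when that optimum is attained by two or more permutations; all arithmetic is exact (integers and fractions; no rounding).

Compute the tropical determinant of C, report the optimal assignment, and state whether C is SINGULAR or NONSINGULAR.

σ = (1, 2, 3, 4): 6 + 5 + 17 + 17 = 45
σ = (1, 2, 4, 3): 6 + 5 + 21 + 13 = 45
σ = (1, 3, 2, 4): 6 + 18 + 12 + 17 = 53
σ = (1, 3, 4, 2): 6 + 18 + 21 + 19 = 64
σ = (1, 4, 2, 3): 6 + 28 + 12 + 13 = 59
σ = (1, 4, 3, 2): 6 + 28 + 17 + 19 = 70
σ = (2, 1, 3, 4): 28 + 6 + 17 + 17 = 68
σ = (2, 1, 4, 3): 28 + 6 + 21 + 13 = 68
σ = (2, 3, 1, 4): 28 + 18 + 29 + 17 = 92
σ = (2, 3, 4, 1): 28 + 18 + 21 + 27 = 94
σ = (2, 4, 1, 3): 28 + 28 + 29 + 13 = 98
σ = (2, 4, 3, 1): 28 + 28 + 17 + 27 = 100
σ = (3, 1, 2, 4): 26 + 6 + 12 + 17 = 61
σ = (3, 1, 4, 2): 26 + 6 + 21 + 19 = 72
σ = (3, 2, 1, 4): 26 + 5 + 29 + 17 = 77
σ = (3, 2, 4, 1): 26 + 5 + 21 + 27 = 79
σ = (3, 4, 1, 2): 26 + 28 + 29 + 19 = 102
σ = (3, 4, 2, 1): 26 + 28 + 12 + 27 = 93
σ = (4, 1, 2, 3): 22 + 6 + 12 + 13 = 53
σ = (4, 1, 3, 2): 22 + 6 + 17 + 19 = 64
σ = (4, 2, 1, 3): 22 + 5 + 29 + 13 = 69
σ = (4, 2, 3, 1): 22 + 5 + 17 + 27 = 71
σ = (4, 3, 1, 2): 22 + 18 + 29 + 19 = 88
σ = (4, 3, 2, 1): 22 + 18 + 12 + 27 = 79
Optimal value attained by: σ = (1, 2, 3, 4).
Answer: det⊕(C) = 45; verdict: SINGULAR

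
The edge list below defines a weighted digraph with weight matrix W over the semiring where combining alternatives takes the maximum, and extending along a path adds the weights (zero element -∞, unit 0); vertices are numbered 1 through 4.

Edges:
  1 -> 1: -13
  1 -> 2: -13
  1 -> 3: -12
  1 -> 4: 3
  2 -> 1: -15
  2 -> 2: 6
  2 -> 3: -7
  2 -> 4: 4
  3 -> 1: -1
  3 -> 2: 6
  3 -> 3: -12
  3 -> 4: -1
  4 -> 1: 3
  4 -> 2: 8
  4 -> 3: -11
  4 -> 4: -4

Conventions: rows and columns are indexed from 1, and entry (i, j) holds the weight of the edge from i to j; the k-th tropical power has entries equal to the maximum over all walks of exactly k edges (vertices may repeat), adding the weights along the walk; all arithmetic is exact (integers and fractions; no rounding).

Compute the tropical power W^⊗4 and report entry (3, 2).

W^⊗2:
  [6, 11, -8, -1]
  [7, 12, -1, 10]
  [2, 12, -1, 10]
  [-1, 14, 1, 12]
W^⊗3:
  [2, 17, 4, 15]
  [13, 18, 5, 16]
  [13, 18, 5, 16]
  [15, 20, 7, 18]
W^⊗4:
  [18, 23, 10, 21]
  [19, 24, 11, 22]
  [19, 24, 11, 22]
  [21, 26, 13, 24]
Key observation: the optimum is the walk 3->2->2->2->2, with weight 6 + 6 + 6 + 6 = 24.
Optimal value attained by: walk 3->2->2->2->2.
Answer: (W^⊗4)[3][2] = 24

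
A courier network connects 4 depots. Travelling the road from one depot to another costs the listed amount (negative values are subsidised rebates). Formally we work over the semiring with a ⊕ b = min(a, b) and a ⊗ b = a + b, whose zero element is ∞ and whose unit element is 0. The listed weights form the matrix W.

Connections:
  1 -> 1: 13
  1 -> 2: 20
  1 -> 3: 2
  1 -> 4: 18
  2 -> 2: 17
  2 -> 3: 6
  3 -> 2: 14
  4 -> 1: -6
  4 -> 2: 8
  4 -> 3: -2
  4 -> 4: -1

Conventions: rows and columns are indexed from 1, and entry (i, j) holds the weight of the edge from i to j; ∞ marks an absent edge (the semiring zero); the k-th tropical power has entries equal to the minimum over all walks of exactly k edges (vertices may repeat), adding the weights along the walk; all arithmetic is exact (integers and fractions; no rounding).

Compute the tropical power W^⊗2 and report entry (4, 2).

W^⊗2:
  [12, 16, 15, 17]
  [∞, 20, 23, ∞]
  [∞, 31, 20, ∞]
  [-7, 7, -4, -2]
Key observation: the optimum is the walk 4->4->2, with weight (-1) + 8 = 7.
Optimal value attained by: walk 4->4->2.
Answer: (W^⊗2)[4][2] = 7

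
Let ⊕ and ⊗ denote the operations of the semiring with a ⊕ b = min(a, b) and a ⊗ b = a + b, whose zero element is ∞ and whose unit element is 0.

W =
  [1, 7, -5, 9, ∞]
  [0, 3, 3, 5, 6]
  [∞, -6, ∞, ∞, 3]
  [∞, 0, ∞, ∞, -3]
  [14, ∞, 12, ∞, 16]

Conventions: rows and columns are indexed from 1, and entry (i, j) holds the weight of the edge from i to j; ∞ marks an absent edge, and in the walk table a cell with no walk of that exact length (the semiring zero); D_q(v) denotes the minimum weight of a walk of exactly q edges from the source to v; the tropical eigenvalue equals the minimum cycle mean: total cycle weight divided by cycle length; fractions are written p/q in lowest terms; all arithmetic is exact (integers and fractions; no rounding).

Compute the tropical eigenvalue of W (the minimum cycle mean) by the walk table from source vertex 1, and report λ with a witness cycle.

q=0: [0, ∞, ∞, ∞, ∞]
q=1: [1, 7, -5, 9, ∞]
q=2: [2, -11, -4, 10, -2]
q=3: [-11, -10, -8, -6, -5]
q=4: [-10, -14, -16, -5, -9]
q=5: [-14, -22, -15, -9, -13]
Optimal cycle mean attained by: cycle 1->3->2->1, total (-5) + (-6) + 0, length 3.
Answer: λ = -11/3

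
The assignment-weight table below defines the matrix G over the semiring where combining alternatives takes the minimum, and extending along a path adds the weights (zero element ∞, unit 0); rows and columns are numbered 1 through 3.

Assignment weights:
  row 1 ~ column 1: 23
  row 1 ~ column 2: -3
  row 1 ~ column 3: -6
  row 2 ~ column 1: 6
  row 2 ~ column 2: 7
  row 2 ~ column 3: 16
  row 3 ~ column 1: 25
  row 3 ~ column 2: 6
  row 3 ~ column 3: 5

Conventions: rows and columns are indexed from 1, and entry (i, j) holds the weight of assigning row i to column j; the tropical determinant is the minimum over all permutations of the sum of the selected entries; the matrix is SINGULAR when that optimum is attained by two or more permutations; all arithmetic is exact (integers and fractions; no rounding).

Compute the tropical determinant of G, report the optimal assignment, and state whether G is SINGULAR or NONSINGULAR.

σ = (1, 2, 3): 23 + 7 + 5 = 35
σ = (1, 3, 2): 23 + 16 + 6 = 45
σ = (2, 1, 3): (-3) + 6 + 5 = 8
σ = (2, 3, 1): (-3) + 16 + 25 = 38
σ = (3, 1, 2): (-6) + 6 + 6 = 6
σ = (3, 2, 1): (-6) + 7 + 25 = 26
Optimal value attained by: σ = (3, 1, 2).
Answer: det⊕(G) = 6; verdict: NONSINGULAR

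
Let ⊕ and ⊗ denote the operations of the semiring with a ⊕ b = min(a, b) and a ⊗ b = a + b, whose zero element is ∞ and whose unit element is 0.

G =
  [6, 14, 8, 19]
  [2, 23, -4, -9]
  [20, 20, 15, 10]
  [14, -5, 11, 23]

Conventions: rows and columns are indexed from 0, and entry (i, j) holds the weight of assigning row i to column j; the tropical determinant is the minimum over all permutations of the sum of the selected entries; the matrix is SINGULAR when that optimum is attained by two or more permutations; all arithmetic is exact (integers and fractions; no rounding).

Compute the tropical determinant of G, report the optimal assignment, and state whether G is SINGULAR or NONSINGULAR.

σ = (0, 1, 2, 3): 6 + 23 + 15 + 23 = 67
σ = (0, 1, 3, 2): 6 + 23 + 10 + 11 = 50
σ = (0, 2, 1, 3): 6 + (-4) + 20 + 23 = 45
σ = (0, 2, 3, 1): 6 + (-4) + 10 + (-5) = 7
σ = (0, 3, 1, 2): 6 + (-9) + 20 + 11 = 28
σ = (0, 3, 2, 1): 6 + (-9) + 15 + (-5) = 7
σ = (1, 0, 2, 3): 14 + 2 + 15 + 23 = 54
σ = (1, 0, 3, 2): 14 + 2 + 10 + 11 = 37
σ = (1, 2, 0, 3): 14 + (-4) + 20 + 23 = 53
σ = (1, 2, 3, 0): 14 + (-4) + 10 + 14 = 34
σ = (1, 3, 0, 2): 14 + (-9) + 20 + 11 = 36
σ = (1, 3, 2, 0): 14 + (-9) + 15 + 14 = 34
σ = (2, 0, 1, 3): 8 + 2 + 20 + 23 = 53
σ = (2, 0, 3, 1): 8 + 2 + 10 + (-5) = 15
σ = (2, 1, 0, 3): 8 + 23 + 20 + 23 = 74
σ = (2, 1, 3, 0): 8 + 23 + 10 + 14 = 55
σ = (2, 3, 0, 1): 8 + (-9) + 20 + (-5) = 14
σ = (2, 3, 1, 0): 8 + (-9) + 20 + 14 = 33
σ = (3, 0, 1, 2): 19 + 2 + 20 + 11 = 52
σ = (3, 0, 2, 1): 19 + 2 + 15 + (-5) = 31
σ = (3, 1, 0, 2): 19 + 23 + 20 + 11 = 73
σ = (3, 1, 2, 0): 19 + 23 + 15 + 14 = 71
σ = (3, 2, 0, 1): 19 + (-4) + 20 + (-5) = 30
σ = (3, 2, 1, 0): 19 + (-4) + 20 + 14 = 49
Optimal value attained by: σ = (0, 2, 3, 1).
Answer: det⊕(G) = 7; verdict: SINGULAR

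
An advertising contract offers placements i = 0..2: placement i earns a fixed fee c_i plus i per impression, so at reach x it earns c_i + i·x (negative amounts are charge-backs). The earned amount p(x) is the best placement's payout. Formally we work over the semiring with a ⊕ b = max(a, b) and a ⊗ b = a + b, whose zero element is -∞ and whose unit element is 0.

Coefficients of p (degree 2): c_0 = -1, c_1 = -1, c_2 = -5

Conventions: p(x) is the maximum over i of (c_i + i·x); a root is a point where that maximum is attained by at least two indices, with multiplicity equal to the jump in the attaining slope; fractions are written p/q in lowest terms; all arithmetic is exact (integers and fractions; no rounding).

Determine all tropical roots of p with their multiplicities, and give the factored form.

hull edge (i=0, c=-1) to (i=1, c=-1): slope 0, span 1
hull edge (i=1, c=-1) to (i=2, c=-5): slope -4, span 1
Factored form: p(x) = -5 ⊗ (x ⊕ 0) ⊗ (x ⊕ 4)
Answer: roots = 0 (mult 1), 4 (mult 1)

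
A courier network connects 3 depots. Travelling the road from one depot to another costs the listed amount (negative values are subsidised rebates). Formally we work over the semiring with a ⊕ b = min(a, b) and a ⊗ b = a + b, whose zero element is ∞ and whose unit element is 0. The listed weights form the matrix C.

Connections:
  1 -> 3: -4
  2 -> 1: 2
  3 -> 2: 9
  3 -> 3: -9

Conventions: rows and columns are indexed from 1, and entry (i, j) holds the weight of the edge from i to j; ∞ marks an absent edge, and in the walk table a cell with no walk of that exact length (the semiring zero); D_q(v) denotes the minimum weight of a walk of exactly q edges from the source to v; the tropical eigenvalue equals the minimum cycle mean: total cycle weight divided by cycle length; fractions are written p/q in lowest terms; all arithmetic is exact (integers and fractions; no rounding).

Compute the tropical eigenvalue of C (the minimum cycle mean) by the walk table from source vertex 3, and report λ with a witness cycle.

q=0: [∞, ∞, 0]
q=1: [∞, 9, -9]
q=2: [11, 0, -18]
q=3: [2, -9, -27]
Optimal cycle mean attained by: cycle 3->3, total (-9), length 1.
Answer: λ = -9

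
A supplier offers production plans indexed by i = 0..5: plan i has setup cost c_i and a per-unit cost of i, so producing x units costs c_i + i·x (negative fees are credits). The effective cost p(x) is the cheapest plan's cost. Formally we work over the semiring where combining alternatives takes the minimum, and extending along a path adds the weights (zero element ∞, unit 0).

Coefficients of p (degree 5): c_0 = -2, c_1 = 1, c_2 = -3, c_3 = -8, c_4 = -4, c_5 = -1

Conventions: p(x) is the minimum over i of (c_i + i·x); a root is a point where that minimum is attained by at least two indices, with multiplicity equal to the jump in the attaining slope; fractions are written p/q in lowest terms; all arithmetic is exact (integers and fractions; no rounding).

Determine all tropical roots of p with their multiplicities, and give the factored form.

hull edge (i=0, c=-2) to (i=3, c=-8): slope -2, span 3
hull edge (i=3, c=-8) to (i=5, c=-1): slope 7/2, span 2
Factored form: p(x) = -1 ⊗ (x ⊕ (-7/2)) ⊗ (x ⊕ (-7/2)) ⊗ (x ⊕ 2) ⊗ (x ⊕ 2) ⊗ (x ⊕ 2)
Answer: roots = -7/2 (mult 2), 2 (mult 3)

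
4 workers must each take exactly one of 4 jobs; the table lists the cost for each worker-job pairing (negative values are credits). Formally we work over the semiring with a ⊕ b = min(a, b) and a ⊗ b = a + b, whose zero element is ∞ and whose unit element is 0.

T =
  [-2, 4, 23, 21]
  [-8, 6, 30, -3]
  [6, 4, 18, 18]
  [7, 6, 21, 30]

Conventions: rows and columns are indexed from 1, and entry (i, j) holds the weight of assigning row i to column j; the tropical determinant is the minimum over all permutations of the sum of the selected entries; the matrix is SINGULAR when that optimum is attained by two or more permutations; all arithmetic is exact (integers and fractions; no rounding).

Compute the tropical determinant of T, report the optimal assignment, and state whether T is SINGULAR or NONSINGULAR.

σ = (1, 2, 3, 4): (-2) + 6 + 18 + 30 = 52
σ = (1, 2, 4, 3): (-2) + 6 + 18 + 21 = 43
σ = (1, 3, 2, 4): (-2) + 30 + 4 + 30 = 62
σ = (1, 3, 4, 2): (-2) + 30 + 18 + 6 = 52
σ = (1, 4, 2, 3): (-2) + (-3) + 4 + 21 = 20
σ = (1, 4, 3, 2): (-2) + (-3) + 18 + 6 = 19
σ = (2, 1, 3, 4): 4 + (-8) + 18 + 30 = 44
σ = (2, 1, 4, 3): 4 + (-8) + 18 + 21 = 35
σ = (2, 3, 1, 4): 4 + 30 + 6 + 30 = 70
σ = (2, 3, 4, 1): 4 + 30 + 18 + 7 = 59
σ = (2, 4, 1, 3): 4 + (-3) + 6 + 21 = 28
σ = (2, 4, 3, 1): 4 + (-3) + 18 + 7 = 26
σ = (3, 1, 2, 4): 23 + (-8) + 4 + 30 = 49
σ = (3, 1, 4, 2): 23 + (-8) + 18 + 6 = 39
σ = (3, 2, 1, 4): 23 + 6 + 6 + 30 = 65
σ = (3, 2, 4, 1): 23 + 6 + 18 + 7 = 54
σ = (3, 4, 1, 2): 23 + (-3) + 6 + 6 = 32
σ = (3, 4, 2, 1): 23 + (-3) + 4 + 7 = 31
σ = (4, 1, 2, 3): 21 + (-8) + 4 + 21 = 38
σ = (4, 1, 3, 2): 21 + (-8) + 18 + 6 = 37
σ = (4, 2, 1, 3): 21 + 6 + 6 + 21 = 54
σ = (4, 2, 3, 1): 21 + 6 + 18 + 7 = 52
σ = (4, 3, 1, 2): 21 + 30 + 6 + 6 = 63
σ = (4, 3, 2, 1): 21 + 30 + 4 + 7 = 62
Optimal value attained by: σ = (1, 4, 3, 2).
Answer: det⊕(T) = 19; verdict: NONSINGULAR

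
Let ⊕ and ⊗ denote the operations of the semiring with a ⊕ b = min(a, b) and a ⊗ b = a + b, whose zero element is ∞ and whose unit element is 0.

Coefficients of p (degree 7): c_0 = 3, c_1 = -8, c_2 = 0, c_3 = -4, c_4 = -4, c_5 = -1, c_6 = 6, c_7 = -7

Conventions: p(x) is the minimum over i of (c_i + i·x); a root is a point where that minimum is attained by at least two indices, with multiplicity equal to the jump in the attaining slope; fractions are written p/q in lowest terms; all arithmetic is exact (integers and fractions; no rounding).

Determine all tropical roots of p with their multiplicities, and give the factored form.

hull edge (i=0, c=3) to (i=1, c=-8): slope -11, span 1
hull edge (i=1, c=-8) to (i=7, c=-7): slope 1/6, span 6
Factored form: p(x) = -7 ⊗ (x ⊕ (-1/6)) ⊗ (x ⊕ (-1/6)) ⊗ (x ⊕ (-1/6)) ⊗ (x ⊕ (-1/6)) ⊗ (x ⊕ (-1/6)) ⊗ (x ⊕ (-1/6)) ⊗ (x ⊕ 11)
Answer: roots = -1/6 (mult 6), 11 (mult 1)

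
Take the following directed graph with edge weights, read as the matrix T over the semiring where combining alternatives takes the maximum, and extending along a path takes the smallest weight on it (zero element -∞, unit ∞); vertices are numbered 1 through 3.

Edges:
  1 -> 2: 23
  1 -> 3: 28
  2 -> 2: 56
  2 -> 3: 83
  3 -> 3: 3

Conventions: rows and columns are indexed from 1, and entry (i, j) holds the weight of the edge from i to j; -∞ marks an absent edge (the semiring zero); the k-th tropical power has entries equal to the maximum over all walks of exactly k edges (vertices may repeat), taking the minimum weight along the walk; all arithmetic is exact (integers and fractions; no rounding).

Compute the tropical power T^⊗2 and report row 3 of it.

T^⊗2:
  [-∞, 23, 23]
  [-∞, 56, 56]
  [-∞, -∞, 3]
Answer: row 3 of T^⊗2 = [-∞, -∞, 3]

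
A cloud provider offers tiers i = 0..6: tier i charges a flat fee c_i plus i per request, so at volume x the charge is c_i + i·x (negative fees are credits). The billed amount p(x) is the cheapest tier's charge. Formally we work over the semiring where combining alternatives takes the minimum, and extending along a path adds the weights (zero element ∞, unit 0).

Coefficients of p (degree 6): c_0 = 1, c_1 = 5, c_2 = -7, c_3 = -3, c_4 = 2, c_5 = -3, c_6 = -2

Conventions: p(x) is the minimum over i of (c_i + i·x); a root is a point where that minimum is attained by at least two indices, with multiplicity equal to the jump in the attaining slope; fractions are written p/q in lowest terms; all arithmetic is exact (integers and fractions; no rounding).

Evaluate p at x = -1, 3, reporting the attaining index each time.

p(-1) = min(1+0·(-1)=1, 5+1·(-1)=4, -7+2·(-1)=-9, -3+3·(-1)=-6, 2+4·(-1)=-2, -3+5·(-1)=-8, -2+6·(-1)=-8) = -9 (attained by i=2)
p(3) = min(1+0·3=1, 5+1·3=8, -7+2·3=-1, -3+3·3=6, 2+4·3=14, -3+5·3=12, -2+6·3=16) = -1 (attained by i=2)
Answer: p(-1) = -9; p(3) = -1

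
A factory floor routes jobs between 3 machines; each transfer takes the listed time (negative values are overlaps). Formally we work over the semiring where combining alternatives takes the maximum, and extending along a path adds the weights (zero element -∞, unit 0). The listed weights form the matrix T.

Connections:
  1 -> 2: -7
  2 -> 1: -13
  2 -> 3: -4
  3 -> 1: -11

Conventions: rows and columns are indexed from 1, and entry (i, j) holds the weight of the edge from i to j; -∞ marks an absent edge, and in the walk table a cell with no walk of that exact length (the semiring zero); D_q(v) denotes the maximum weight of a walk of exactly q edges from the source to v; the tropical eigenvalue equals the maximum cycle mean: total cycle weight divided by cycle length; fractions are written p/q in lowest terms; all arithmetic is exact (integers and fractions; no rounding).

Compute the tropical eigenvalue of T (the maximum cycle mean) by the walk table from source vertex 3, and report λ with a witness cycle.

q=0: [-∞, -∞, 0]
q=1: [-11, -∞, -∞]
q=2: [-∞, -18, -∞]
q=3: [-31, -∞, -22]
Optimal cycle mean attained by: cycle 1->2->3->1, total (-7) + (-4) + (-11), length 3.
Answer: λ = -22/3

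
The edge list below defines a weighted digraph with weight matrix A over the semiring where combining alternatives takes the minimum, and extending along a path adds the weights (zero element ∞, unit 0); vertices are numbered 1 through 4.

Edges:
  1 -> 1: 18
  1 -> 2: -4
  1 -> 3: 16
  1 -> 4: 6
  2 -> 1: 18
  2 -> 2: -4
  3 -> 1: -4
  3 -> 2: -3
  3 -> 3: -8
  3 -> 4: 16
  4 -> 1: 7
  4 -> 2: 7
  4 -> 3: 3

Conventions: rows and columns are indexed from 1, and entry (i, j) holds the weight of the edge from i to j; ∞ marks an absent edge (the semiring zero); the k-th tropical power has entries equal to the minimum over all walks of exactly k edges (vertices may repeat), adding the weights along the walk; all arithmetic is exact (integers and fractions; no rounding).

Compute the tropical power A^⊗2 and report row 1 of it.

A^⊗2:
  [12, -8, 8, 24]
  [14, -8, 34, 24]
  [-12, -11, -16, 2]
  [-1, 0, -5, 13]
Answer: row 1 of A^⊗2 = [12, -8, 8, 24]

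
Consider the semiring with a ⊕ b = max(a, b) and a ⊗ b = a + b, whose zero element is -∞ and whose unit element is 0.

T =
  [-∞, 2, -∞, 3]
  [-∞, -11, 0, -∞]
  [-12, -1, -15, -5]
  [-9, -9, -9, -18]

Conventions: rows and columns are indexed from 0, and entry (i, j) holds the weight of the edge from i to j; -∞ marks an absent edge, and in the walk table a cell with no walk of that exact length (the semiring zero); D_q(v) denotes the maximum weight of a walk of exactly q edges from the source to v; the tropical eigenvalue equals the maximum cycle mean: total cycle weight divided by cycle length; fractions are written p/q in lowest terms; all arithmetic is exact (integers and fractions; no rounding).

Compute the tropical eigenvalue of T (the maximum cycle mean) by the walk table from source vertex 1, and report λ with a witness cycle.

q=0: [-∞, 0, -∞, -∞]
q=1: [-∞, -11, 0, -∞]
q=2: [-12, -1, -11, -5]
q=3: [-14, -10, -1, -9]
q=4: [-13, -2, -10, -6]
Optimal cycle mean attained by: cycle 1->2->1, total 0 + (-1), length 2.
Answer: λ = -1/2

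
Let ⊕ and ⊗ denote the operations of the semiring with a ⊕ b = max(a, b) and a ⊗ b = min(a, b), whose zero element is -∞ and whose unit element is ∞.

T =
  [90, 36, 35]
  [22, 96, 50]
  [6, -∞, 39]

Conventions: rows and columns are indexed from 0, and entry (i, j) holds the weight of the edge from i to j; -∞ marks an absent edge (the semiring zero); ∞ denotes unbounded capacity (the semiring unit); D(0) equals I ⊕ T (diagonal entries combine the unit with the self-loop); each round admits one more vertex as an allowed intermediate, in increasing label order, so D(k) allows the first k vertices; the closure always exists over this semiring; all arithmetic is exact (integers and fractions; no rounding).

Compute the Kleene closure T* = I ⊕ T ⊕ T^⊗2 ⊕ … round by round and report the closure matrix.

D(0):
  [∞, 36, 35]
  [22, ∞, 50]
  [6, -∞, ∞]
D(1):
  [∞, 36, 35]
  [22, ∞, 50]
  [6, 6, ∞]
D(2):
  [∞, 36, 36]
  [22, ∞, 50]
  [6, 6, ∞]
D(3):
  [∞, 36, 36]
  [22, ∞, 50]
  [6, 6, ∞]
Answer: T* = [[∞, 36, 36], [22, ∞, 50], [6, 6, ∞]]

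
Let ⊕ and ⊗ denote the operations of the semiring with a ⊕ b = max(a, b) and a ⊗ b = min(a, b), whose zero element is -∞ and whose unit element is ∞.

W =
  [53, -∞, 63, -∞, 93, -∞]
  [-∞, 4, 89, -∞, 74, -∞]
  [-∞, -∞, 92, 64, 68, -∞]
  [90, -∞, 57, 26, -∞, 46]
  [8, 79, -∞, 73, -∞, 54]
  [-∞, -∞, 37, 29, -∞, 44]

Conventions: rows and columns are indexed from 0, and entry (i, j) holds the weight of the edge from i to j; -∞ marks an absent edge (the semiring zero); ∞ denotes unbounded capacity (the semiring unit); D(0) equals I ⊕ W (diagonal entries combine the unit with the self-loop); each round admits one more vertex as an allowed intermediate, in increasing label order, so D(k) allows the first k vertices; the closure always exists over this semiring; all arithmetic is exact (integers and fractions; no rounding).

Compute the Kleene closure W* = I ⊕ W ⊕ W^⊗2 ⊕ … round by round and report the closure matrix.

D(0):
  [∞, -∞, 63, -∞, 93, -∞]
  [-∞, ∞, 89, -∞, 74, -∞]
  [-∞, -∞, ∞, 64, 68, -∞]
  [90, -∞, 57, ∞, -∞, 46]
  [8, 79, -∞, 73, ∞, 54]
  [-∞, -∞, 37, 29, -∞, ∞]
D(1):
  [∞, -∞, 63, -∞, 93, -∞]
  [-∞, ∞, 89, -∞, 74, -∞]
  [-∞, -∞, ∞, 64, 68, -∞]
  [90, -∞, 63, ∞, 90, 46]
  [8, 79, 8, 73, ∞, 54]
  [-∞, -∞, 37, 29, -∞, ∞]
D(2):
  [∞, -∞, 63, -∞, 93, -∞]
  [-∞, ∞, 89, -∞, 74, -∞]
  [-∞, -∞, ∞, 64, 68, -∞]
  [90, -∞, 63, ∞, 90, 46]
  [8, 79, 79, 73, ∞, 54]
  [-∞, -∞, 37, 29, -∞, ∞]
D(3):
  [∞, -∞, 63, 63, 93, -∞]
  [-∞, ∞, 89, 64, 74, -∞]
  [-∞, -∞, ∞, 64, 68, -∞]
  [90, -∞, 63, ∞, 90, 46]
  [8, 79, 79, 73, ∞, 54]
  [-∞, -∞, 37, 37, 37, ∞]
D(4):
  [∞, -∞, 63, 63, 93, 46]
  [64, ∞, 89, 64, 74, 46]
  [64, -∞, ∞, 64, 68, 46]
  [90, -∞, 63, ∞, 90, 46]
  [73, 79, 79, 73, ∞, 54]
  [37, -∞, 37, 37, 37, ∞]
D(5):
  [∞, 79, 79, 73, 93, 54]
  [73, ∞, 89, 73, 74, 54]
  [68, 68, ∞, 68, 68, 54]
  [90, 79, 79, ∞, 90, 54]
  [73, 79, 79, 73, ∞, 54]
  [37, 37, 37, 37, 37, ∞]
D(6):
  [∞, 79, 79, 73, 93, 54]
  [73, ∞, 89, 73, 74, 54]
  [68, 68, ∞, 68, 68, 54]
  [90, 79, 79, ∞, 90, 54]
  [73, 79, 79, 73, ∞, 54]
  [37, 37, 37, 37, 37, ∞]
Answer: W* = [[∞, 79, 79, 73, 93, 54], [73, ∞, 89, 73, 74, 54], [68, 68, ∞, 68, 68, 54], [90, 79, 79, ∞, 90, 54], [73, 79, 79, 73, ∞, 54], [37, 37, 37, 37, 37, ∞]]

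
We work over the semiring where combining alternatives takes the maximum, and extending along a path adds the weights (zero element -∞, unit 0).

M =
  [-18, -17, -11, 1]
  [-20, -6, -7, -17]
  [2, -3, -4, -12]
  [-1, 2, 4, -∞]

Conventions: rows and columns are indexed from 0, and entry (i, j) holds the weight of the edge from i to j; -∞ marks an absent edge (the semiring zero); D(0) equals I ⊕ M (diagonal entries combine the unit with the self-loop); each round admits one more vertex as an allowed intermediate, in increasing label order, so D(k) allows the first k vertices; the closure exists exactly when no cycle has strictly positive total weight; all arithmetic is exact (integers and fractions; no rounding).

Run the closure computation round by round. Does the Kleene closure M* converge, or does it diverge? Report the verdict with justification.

D(0):
  [0, -17, -11, 1]
  [-20, 0, -7, -17]
  [2, -3, 0, -12]
  [-1, 2, 4, 0]
D(1):
  [0, -17, -11, 1]
  [-20, 0, -7, -17]
  [2, -3, 0, 3]
  [-1, 2, 4, 0]
D(2):
  [0, -17, -11, 1]
  [-20, 0, -7, -17]
  [2, -3, 0, 3]
  [-1, 2, 4, 0]
Detection: at round 3, diagonal entry (3, 3) turns strictly positive.
Key observation: the cycle 3->2->0->3 has total weight 4 + 2 + 1, which is strictly positive.
Answer: DIVERGES — positive cycle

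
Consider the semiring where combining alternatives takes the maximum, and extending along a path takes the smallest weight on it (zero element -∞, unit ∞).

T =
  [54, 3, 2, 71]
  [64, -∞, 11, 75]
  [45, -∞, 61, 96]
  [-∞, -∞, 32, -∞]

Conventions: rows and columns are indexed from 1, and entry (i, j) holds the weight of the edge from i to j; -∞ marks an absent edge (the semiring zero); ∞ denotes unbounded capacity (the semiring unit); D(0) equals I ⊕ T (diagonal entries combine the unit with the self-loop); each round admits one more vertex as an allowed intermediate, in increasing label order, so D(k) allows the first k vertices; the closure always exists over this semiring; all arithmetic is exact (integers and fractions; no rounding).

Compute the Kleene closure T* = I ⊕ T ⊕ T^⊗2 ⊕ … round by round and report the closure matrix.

D(0):
  [∞, 3, 2, 71]
  [64, ∞, 11, 75]
  [45, -∞, ∞, 96]
  [-∞, -∞, 32, ∞]
D(1):
  [∞, 3, 2, 71]
  [64, ∞, 11, 75]
  [45, 3, ∞, 96]
  [-∞, -∞, 32, ∞]
D(2):
  [∞, 3, 3, 71]
  [64, ∞, 11, 75]
  [45, 3, ∞, 96]
  [-∞, -∞, 32, ∞]
D(3):
  [∞, 3, 3, 71]
  [64, ∞, 11, 75]
  [45, 3, ∞, 96]
  [32, 3, 32, ∞]
D(4):
  [∞, 3, 32, 71]
  [64, ∞, 32, 75]
  [45, 3, ∞, 96]
  [32, 3, 32, ∞]
Answer: T* = [[∞, 3, 32, 71], [64, ∞, 32, 75], [45, 3, ∞, 96], [32, 3, 32, ∞]]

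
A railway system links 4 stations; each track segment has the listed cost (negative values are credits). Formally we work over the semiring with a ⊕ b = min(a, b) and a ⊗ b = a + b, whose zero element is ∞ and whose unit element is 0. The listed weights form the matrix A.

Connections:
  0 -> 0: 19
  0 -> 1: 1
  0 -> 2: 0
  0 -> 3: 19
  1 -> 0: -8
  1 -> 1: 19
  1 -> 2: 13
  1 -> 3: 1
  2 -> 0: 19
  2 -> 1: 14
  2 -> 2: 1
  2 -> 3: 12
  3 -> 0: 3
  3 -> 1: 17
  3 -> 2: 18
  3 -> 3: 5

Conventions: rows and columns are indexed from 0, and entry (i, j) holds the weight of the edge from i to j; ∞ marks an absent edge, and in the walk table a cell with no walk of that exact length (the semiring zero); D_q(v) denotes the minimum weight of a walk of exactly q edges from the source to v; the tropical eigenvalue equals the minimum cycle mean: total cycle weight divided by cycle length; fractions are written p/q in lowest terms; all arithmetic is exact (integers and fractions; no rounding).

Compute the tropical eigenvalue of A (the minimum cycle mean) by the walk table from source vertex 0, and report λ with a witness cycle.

q=0: [0, ∞, ∞, ∞]
q=1: [19, 1, 0, 19]
q=2: [-7, 14, 1, 2]
q=3: [5, -6, -7, 7]
q=4: [-14, 6, -6, -5]
Optimal cycle mean attained by: cycle 0->1->0, total 1 + (-8), length 2.
Answer: λ = -7/2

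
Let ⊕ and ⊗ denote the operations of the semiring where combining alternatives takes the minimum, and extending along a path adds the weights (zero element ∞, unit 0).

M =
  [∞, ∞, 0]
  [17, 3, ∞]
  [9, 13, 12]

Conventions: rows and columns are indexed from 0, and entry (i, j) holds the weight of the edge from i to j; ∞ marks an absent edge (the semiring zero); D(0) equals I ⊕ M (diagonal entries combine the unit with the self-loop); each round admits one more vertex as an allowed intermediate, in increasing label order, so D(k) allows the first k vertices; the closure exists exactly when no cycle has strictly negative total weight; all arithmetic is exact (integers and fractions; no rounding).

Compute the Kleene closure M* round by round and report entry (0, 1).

D(0):
  [0, ∞, 0]
  [17, 0, ∞]
  [9, 13, 0]
D(1):
  [0, ∞, 0]
  [17, 0, 17]
  [9, 13, 0]
D(2):
  [0, ∞, 0]
  [17, 0, 17]
  [9, 13, 0]
D(3):
  [0, 13, 0]
  [17, 0, 17]
  [9, 13, 0]
Answer: M*[0][1] = 13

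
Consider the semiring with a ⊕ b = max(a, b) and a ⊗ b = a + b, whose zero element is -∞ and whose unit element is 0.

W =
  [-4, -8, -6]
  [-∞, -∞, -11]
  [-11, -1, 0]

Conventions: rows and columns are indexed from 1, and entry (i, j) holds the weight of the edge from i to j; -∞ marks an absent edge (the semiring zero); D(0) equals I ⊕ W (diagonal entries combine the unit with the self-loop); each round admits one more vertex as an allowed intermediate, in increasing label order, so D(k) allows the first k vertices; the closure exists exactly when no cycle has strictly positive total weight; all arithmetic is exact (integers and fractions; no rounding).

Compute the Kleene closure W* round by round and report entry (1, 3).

D(0):
  [0, -8, -6]
  [-∞, 0, -11]
  [-11, -1, 0]
D(1):
  [0, -8, -6]
  [-∞, 0, -11]
  [-11, -1, 0]
D(2):
  [0, -8, -6]
  [-∞, 0, -11]
  [-11, -1, 0]
D(3):
  [0, -7, -6]
  [-22, 0, -11]
  [-11, -1, 0]
Answer: W*[1][3] = -6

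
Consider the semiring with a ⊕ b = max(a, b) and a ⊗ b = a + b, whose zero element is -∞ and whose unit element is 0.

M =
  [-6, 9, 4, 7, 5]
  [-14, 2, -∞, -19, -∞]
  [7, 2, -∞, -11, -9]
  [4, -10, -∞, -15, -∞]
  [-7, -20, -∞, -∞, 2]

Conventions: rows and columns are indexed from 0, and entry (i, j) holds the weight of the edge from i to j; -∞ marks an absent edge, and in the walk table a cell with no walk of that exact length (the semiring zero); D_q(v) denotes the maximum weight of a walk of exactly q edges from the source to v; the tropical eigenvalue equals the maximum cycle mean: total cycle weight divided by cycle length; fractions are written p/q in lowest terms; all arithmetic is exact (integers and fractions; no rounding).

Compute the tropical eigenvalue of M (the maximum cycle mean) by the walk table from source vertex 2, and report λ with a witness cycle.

q=0: [-∞, -∞, 0, -∞, -∞]
q=1: [7, 2, -∞, -11, -9]
q=2: [1, 16, 11, 14, 12]
q=3: [18, 18, 5, 8, 14]
q=4: [12, 27, 22, 25, 23]
q=5: [29, 29, 16, 19, 25]
Optimal cycle mean attained by: cycle 0->2->0, total 4 + 7, length 2.
Answer: λ = 11/2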